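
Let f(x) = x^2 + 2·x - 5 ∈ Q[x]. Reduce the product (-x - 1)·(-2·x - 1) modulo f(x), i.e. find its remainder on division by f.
a · b ≡ 11 - x (mod f(x))

First multiply in Q[x] without reducing: a · b = 2·x^2 + 3·x + 1. Now divide by f(x) = x^2 + 2·x - 5, eliminating the leading term at each step:
  leading term 2·x^2: subtract (2)·f(x) = 2·x^2 + 4·x - 10, leaving 11 - x
The degree is now < 2, so this is the remainder. Hence a · b ≡ 11 - x in Q[x]/(f).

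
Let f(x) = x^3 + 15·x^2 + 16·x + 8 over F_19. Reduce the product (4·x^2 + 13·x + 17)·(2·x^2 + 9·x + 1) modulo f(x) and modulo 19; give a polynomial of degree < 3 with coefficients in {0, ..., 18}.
a · b ≡ 4·x^2 + 4·x + 6 (mod f(x))

Multiply as integer polynomials: a · b = 8·x^4 + 62·x^3 + 155·x^2 + 166·x + 17. Reducing coefficients mod 19: a · b ≡ 8·x^4 + 5·x^3 + 3·x^2 + 14·x + 17. Now divide by f(x) = x^3 + 15·x^2 + 16·x + 8 in F_19[x], eliminating the leading term at each step:
  leading term 8·x^4: subtract (8·x)·f(x) = 8·x^4 + 6·x^3 + 14·x^2 + 7·x, leaving 18·x^3 + 8·x^2 + 7·x + 17 (coefficients mod 19)
  leading term 18·x^3: subtract (18)·f(x) = 18·x^3 + 4·x^2 + 3·x + 11, leaving 4·x^2 + 4·x + 6 (coefficients mod 19)
The degree is now < 3, so this is the remainder. Hence a · b ≡ 4·x^2 + 4·x + 6 in F_19[x]/(f).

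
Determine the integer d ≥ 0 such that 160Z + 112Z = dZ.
In the PID Z, (a, b) is generated by gcd(a, b). Compute gcd(160, 112) with the extended Euclidean algorithm, tracking rows (r, s, t) with s·160 + t·112 = r:
  row A: (160, 1, 0)   [1·160 + 0·112 = 160]
  row B: (112, 0, 1)   [0·160 + 1·112 = 112]
  160 = 1·112 + 48   → row C = row A − 1·row B = (48, 1, −1)   [check: 1·160 − 1·112 = 48]
  112 = 2·48 + 16   → row D = row B − 2·row C = (16, −2, 3)   [check: −2·160 + 3·112 = 16]
  48 = 3·16 + 0   → remainder 0, stop. gcd = 16 (last nonzero row D).
So gcd(160, 112) = 16, with Bézout identity −2·160 + 3·112 = 16. Containment (⊇): the Bézout identity exhibits 16 as an element of (160, 112), giving (16) ⊆ (160, 112). Containment (⊆): since 16 | 160 and 16 | 112 (160 = 16·10, 112 = 16·7), every Z-linear combination of 160 and 112 is divisible by 16, so (160, 112) ⊆ (16). Therefore (160, 112) = (16), d = 16.

Final answer: (160, 112) = (16); d = 16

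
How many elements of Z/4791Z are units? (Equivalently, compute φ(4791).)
Z/4791Z has φ(4791) = 3192 units

An element a ∈ Z/4791Z is a unit iff gcd(a, 4791) = 1, so the number of units is φ(4791). φ is multiplicative, with φ(p^e) = p^e − p^(e−1). Factorise 4791 = 3 · 1597. Then
  φ(4791) = (3 − 1) · (1597 − 1) = 2 · 1596 = 3192.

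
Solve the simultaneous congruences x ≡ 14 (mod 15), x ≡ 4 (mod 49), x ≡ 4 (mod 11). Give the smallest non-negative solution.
The moduli 15, 49, 11 are pairwise coprime, so by the CRT there is a unique solution mod 15·49·11 = 8085.
Solve by successive substitution. Start with x ≡ 14 (mod 15).
  Combine with x ≡ 4 (mod 49): write x = 14 + 15·t and require 14 + 15·t ≡ 4 (mod 49), i.e. 15·t ≡ 4 − 14 ≡ 39 (mod 49). Since 15^(−1) ≡ 36 (mod 49), t ≡ 36·39 ≡ 32 (mod 49). So x ≡ 14 + 15·32 = 494 (mod 735).
  Combine with x ≡ 4 (mod 11): write x = 494 + 735·t and require 494 + 735·t ≡ 4 (mod 11), i.e. 735·t ≡ 4 − 494 ≡ 5 (mod 11). Since 735^(−1) ≡ 5 (mod 11) (735 ≡ 9 (mod 11)), t ≡ 5·5 ≡ 3 (mod 11). So x ≡ 494 + 735·3 = 2699 (mod 8085).
Unique solution in [0, 8085): x = 2699.

Final answer: x ≡ 2699 (mod 8085); the representative in [0, 8085) is 2699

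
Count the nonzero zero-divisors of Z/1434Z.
Z/1434Z has 957 nonzero zero-divisors

In Z/1434Z each nonzero element is either a unit (gcd with 1434 is 1) or a zero-divisor (gcd > 1). The number of units is φ(1434): factorise 1434 = 2 · 3 · 239, so φ(1434) = (2 − 1) · (3 − 1) · (239 − 1) = 1 · 2 · 238 = 476. The nonzero elements number 1434 − 1 = 1433. Hence the nonzero zero-divisors number 1433 − 476 = 957.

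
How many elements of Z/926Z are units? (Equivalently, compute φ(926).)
An element a ∈ Z/926Z is a unit iff gcd(a, 926) = 1, so the number of units is φ(926). φ is multiplicative, with φ(p^e) = p^e − p^(e−1). Factorise 926 = 2 · 463. Then
  φ(926) = (2 − 1) · (463 − 1) = 1 · 462 = 462.

Final answer: Z/926Z has φ(926) = 462 units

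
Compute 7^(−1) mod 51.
7^(−1) ≡ 22 (mod 51)

Apply the extended Euclidean algorithm to (51, 7), tracking rows (r, s, t) with s·51 + t·7 = r. Each division r_prev = q·r_cur + r_new produces the new row as (previous row) − q·(current row):
  row A: (51, 1, 0)   [1·51 + 0·7 = 51]
  row B: (7, 0, 1)   [0·51 + 1·7 = 7]
  51 = 7·7 + 2   → row C = row A − 7·row B = (2, 1, −7)   [check: 1·51 − 7·7 = 2]
  7 = 3·2 + 1   → row D = row B − 3·row C = (1, −3, 22)   [check: −3·51 + 22·7 = 1]
  2 = 2·1 + 0   → remainder 0, stop. gcd = 1 (last nonzero row D).
The gcd is 1, so 7 is invertible mod 51. The last nonzero row gives −3·51 + 22·7 = 1, so t = 22. So 7^(−1) ≡ 22 (mod 51). Verify: 7 · 22 = 154 ≡ 1 (mod 51). ✓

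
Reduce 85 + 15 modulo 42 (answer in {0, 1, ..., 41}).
Reduce the summands first: 85 ≡ 1 (mod 42), so 85 + 15 ≡ 1 + 15 (mod 42). 1 + 15 = 16; 16 = 0·42 + 16, so (85 + 15) mod 42 = 16.

Final answer: 16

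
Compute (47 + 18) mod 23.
19

Reduce the summands first: 47 ≡ 1 (mod 23), so 47 + 18 ≡ 1 + 18 (mod 23). 1 + 18 = 19; 19 = 0·23 + 19, so (47 + 18) mod 23 = 19.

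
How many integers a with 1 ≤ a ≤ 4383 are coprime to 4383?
The number of a ∈ {1, ..., 4383} with gcd(a, 4383) = 1 is by definition Euler's totient φ(4383). φ is multiplicative, with φ(p^e) = p^e − p^(e−1). Factorise 4383 = 3^2 · 487. Then
  φ(4383) = (3^2 − 3^1) · (487 − 1) = 6 · 486 = 2916.
So there are 2916 such integers.

Final answer: 2916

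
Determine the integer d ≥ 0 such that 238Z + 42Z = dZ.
(238, 42) = (14); d = 14

In the PID Z, (a, b) is generated by gcd(a, b). Compute gcd(238, 42) with the extended Euclidean algorithm, tracking rows (r, s, t) with s·238 + t·42 = r:
  row A: (238, 1, 0)   [1·238 + 0·42 = 238]
  row B: (42, 0, 1)   [0·238 + 1·42 = 42]
  238 = 5·42 + 28   → row C = row A − 5·row B = (28, 1, −5)   [check: 1·238 − 5·42 = 28]
  42 = 1·28 + 14   → row D = row B − 1·row C = (14, −1, 6)   [check: −1·238 + 6·42 = 14]
  28 = 2·14 + 0   → remainder 0, stop. gcd = 14 (last nonzero row D).
So gcd(238, 42) = 14, with Bézout identity −1·238 + 6·42 = 14. Containment (⊇): the Bézout identity exhibits 14 as an element of (238, 42), giving (14) ⊆ (238, 42). Containment (⊆): since 14 | 238 and 14 | 42 (238 = 14·17, 42 = 14·3), every Z-linear combination of 238 and 42 is divisible by 14, so (238, 42) ⊆ (14). Therefore (238, 42) = (14), d = 14.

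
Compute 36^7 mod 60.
Use repeated squaring. Binary(7) = 111. Walk through the bits of the exponent 7 left-to-right: at each bit after the leading one, square the running value, then multiply by 36 if the bit is 1 (always reducing mod 60):
  bit 1 = 1 (leading): start with 36.
  bit 2 = 1: square 36^2 = 1296 ≡ 36; bit is 1, so multiply 36·36 = 1296 ≡ 36 (mod 60).
  bit 3 = 1: square 36^2 = 1296 ≡ 36; bit is 1, so multiply 36·36 = 1296 ≡ 36 (mod 60).
Final value: 36^7 ≡ 36 (mod 60).

Final answer: 36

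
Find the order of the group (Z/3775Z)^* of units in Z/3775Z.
|(Z/3775Z)^*| = 3000

(Z/3775Z)^* consists of the classes a with gcd(a, 3775) = 1, so its order is φ(3775). φ is multiplicative, with φ(p^e) = p^e − p^(e−1). Factorise 3775 = 5^2 · 151. Then
  φ(3775) = (5^2 − 5^1) · (151 − 1) = 20 · 150 = 3000.
Thus |(Z/3775Z)^*| = 3000.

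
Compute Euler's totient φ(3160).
φ(3160) = 1248

φ is multiplicative, with φ(p^e) = p^e − p^(e−1). Factorise 3160 = 2^3 · 5 · 79. Then
  φ(3160) = (2^3 − 2^2) · (5 − 1) · (79 − 1) = 4 · 4 · 78 = 1248.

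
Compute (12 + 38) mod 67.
Both summands are already reduced mod 67. 12 + 38 = 50; 50 = 0·67 + 50, so (12 + 38) mod 67 = 50.

Final answer: 50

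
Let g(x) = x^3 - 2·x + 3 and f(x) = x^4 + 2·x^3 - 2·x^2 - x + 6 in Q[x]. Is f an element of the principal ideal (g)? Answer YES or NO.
In Q[x] the ideal (g) consists of all multiples of g, so f ∈ (g) iff g | f, i.e. iff the remainder of f on division by g is 0. Divide f by g (g is monic, so eliminate the leading term of the running remainder at each step):
  leading term x^4: subtract (x)·g(x) = x^4 - 2·x^2 + 3·x, leaving 2·x^3 - 4·x + 6
  leading term 2·x^3: subtract (2)·g(x) = 2·x^3 - 4·x + 6, leaving 0
The remainder is 0, so f(x) = g(x) · h(x) with h(x) = x + 2. Hence g | f, i.e. f ∈ (g).

Final answer: YES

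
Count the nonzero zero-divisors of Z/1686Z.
Z/1686Z has 1125 nonzero zero-divisors

In Z/1686Z each nonzero element is either a unit (gcd with 1686 is 1) or a zero-divisor (gcd > 1). The number of units is φ(1686): factorise 1686 = 2 · 3 · 281, so φ(1686) = (2 − 1) · (3 − 1) · (281 − 1) = 1 · 2 · 280 = 560. The nonzero elements number 1686 − 1 = 1685. Hence the nonzero zero-divisors number 1685 − 560 = 1125.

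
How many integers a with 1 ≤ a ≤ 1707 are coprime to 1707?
The number of a ∈ {1, ..., 1707} with gcd(a, 1707) = 1 is by definition Euler's totient φ(1707). φ is multiplicative, with φ(p^e) = p^e − p^(e−1). Factorise 1707 = 3 · 569. Then
  φ(1707) = (3 − 1) · (569 − 1) = 2 · 568 = 1136.
So there are 1136 such integers.

Final answer: 1136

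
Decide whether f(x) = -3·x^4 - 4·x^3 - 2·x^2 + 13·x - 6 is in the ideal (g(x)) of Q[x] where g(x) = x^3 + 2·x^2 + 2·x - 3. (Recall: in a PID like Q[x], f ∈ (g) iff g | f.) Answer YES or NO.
YES

In Q[x] the ideal (g) consists of all multiples of g, so f ∈ (g) iff g | f, i.e. iff the remainder of f on division by g is 0. Divide f by g (g is monic, so eliminate the leading term of the running remainder at each step):
  leading term -3·x^4: subtract (-3·x)·g(x) = -3·x^4 - 6·x^3 - 6·x^2 + 9·x, leaving 2·x^3 + 4·x^2 + 4·x - 6
  leading term 2·x^3: subtract (2)·g(x) = 2·x^3 + 4·x^2 + 4·x - 6, leaving 0
The remainder is 0, so f(x) = g(x) · h(x) with h(x) = 2 - 3·x. Hence g | f, i.e. f ∈ (g).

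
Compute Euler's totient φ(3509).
φ(3509) = 3080

φ is multiplicative, with φ(p^e) = p^e − p^(e−1). Factorise 3509 = 11^2 · 29. Then
  φ(3509) = (11^2 − 11^1) · (29 − 1) = 110 · 28 = 3080.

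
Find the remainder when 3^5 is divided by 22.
1

Use repeated squaring. Binary(5) = 101. Walk through the bits of the exponent 5 left-to-right: at each bit after the leading one, square the running value, then multiply by 3 if the bit is 1 (always reducing mod 22):
  bit 1 = 1 (leading): start with 3.
  bit 2 = 0: square 3^2 = 9 (mod 22).
  bit 3 = 1: square 9^2 = 81 ≡ 15; bit is 1, so multiply 15·3 = 45 ≡ 1 (mod 22).
Final value: 3^5 ≡ 1 (mod 22).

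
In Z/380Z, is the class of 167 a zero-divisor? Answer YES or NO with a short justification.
gcd(167, 380) = 1, so 167 is a unit in Z/380Z (it has a multiplicative inverse). A unit cannot be a zero-divisor: if 167·b ≡ 0 then multiplying both sides by 167^(−1) gives b ≡ 0. So 167 is not a zero-divisor.

Final answer: NO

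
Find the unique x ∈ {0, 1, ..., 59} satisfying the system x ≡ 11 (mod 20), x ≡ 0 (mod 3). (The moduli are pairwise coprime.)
The moduli 20, 3 are pairwise coprime, so by the CRT there is a unique solution mod 20·3 = 60.
Solve by successive substitution. Start with x ≡ 11 (mod 20).
  Combine with x ≡ 0 (mod 3): write x = 11 + 20·t and require 11 + 20·t ≡ 0 (mod 3), i.e. 20·t ≡ 0 − 11 ≡ 1 (mod 3). Since 20^(−1) ≡ 2 (mod 3) (20 ≡ 2 (mod 3)), t ≡ 2·1 ≡ 2 (mod 3). So x ≡ 11 + 20·2 = 51 (mod 60).
Unique solution in [0, 60): x = 51.

Final answer: x ≡ 51 (mod 60); the representative in [0, 60) is 51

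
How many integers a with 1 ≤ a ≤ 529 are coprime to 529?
The number of a ∈ {1, ..., 529} with gcd(a, 529) = 1 is by definition Euler's totient φ(529). φ is multiplicative, with φ(p^e) = p^e − p^(e−1). Factorise 529 = 23^2. Then
  φ(529) = (23^2 − 23^1) = 506 = 506.
So there are 506 such integers.

Final answer: 506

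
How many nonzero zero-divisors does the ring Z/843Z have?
Z/843Z has 282 nonzero zero-divisors

In Z/843Z each nonzero element is either a unit (gcd with 843 is 1) or a zero-divisor (gcd > 1). The number of units is φ(843): factorise 843 = 3 · 281, so φ(843) = (3 − 1) · (281 − 1) = 2 · 280 = 560. The nonzero elements number 843 − 1 = 842. Hence the nonzero zero-divisors number 842 − 560 = 282.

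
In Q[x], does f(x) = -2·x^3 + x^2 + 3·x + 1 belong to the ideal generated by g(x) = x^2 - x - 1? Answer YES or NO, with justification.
YES

In Q[x] the ideal (g) consists of all multiples of g, so f ∈ (g) iff g | f, i.e. iff the remainder of f on division by g is 0. Divide f by g (g is monic, so eliminate the leading term of the running remainder at each step):
  leading term -2·x^3: subtract (-2·x)·g(x) = -2·x^3 + 2·x^2 + 2·x, leaving -x^2 + x + 1
  leading term -x^2: subtract (-1)·g(x) = -x^2 + x + 1, leaving 0
The remainder is 0, so f(x) = g(x) · h(x) with h(x) = -2·x - 1. Hence g | f, i.e. f ∈ (g).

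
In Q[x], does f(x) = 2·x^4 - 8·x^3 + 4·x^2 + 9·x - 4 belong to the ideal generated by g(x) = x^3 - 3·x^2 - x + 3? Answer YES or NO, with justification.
In Q[x] the ideal (g) consists of all multiples of g, so f ∈ (g) iff g | f, i.e. iff the remainder of f on division by g is 0. Divide f by g (g is monic, so eliminate the leading term of the running remainder at each step):
  leading term 2·x^4: subtract (2·x)·g(x) = 2·x^4 - 6·x^3 - 2·x^2 + 6·x, leaving -2·x^3 + 6·x^2 + 3·x - 4
  leading term -2·x^3: subtract (-2)·g(x) = -2·x^3 + 6·x^2 + 2·x - 6, leaving x + 2
The remainder r(x) = x + 2 ≠ 0 (and deg r < deg g), so g ∤ f, i.e. f ∉ (g).

Final answer: NO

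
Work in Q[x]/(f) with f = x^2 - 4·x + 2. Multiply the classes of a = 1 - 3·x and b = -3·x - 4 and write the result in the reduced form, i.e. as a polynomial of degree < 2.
First multiply in Q[x] without reducing: a · b = 9·x^2 + 9·x - 4. Now divide by f(x) = x^2 - 4·x + 2, eliminating the leading term at each step:
  leading term 9·x^2: subtract (9)·f(x) = 9·x^2 - 36·x + 18, leaving 45·x - 22
The degree is now < 2, so this is the remainder. Hence a · b ≡ 45·x - 22 in Q[x]/(f).

Final answer: a · b ≡ 45·x - 22 (mod f(x))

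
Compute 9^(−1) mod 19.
9^(−1) ≡ 17 (mod 19)

Apply the extended Euclidean algorithm to (19, 9), tracking rows (r, s, t) with s·19 + t·9 = r. Each division r_prev = q·r_cur + r_new produces the new row as (previous row) − q·(current row):
  row A: (19, 1, 0)   [1·19 + 0·9 = 19]
  row B: (9, 0, 1)   [0·19 + 1·9 = 9]
  19 = 2·9 + 1   → row C = row A − 2·row B = (1, 1, −2)   [check: 1·19 − 2·9 = 1]
  9 = 9·1 + 0   → remainder 0, stop. gcd = 1 (last nonzero row C).
The gcd is 1, so 9 is invertible mod 19. The last nonzero row gives 1·19 − 2·9 = 1, so t = −2. So 9^(−1) ≡ −2 ≡ 17 (mod 19). Verify: 9 · 17 = 153 ≡ 1 (mod 19). ✓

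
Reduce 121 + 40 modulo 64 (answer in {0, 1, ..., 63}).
Reduce the summands first: 121 ≡ 57 (mod 64), so 121 + 40 ≡ 57 + 40 (mod 64). 57 + 40 = 97; 97 = 1·64 + 33, so (121 + 40) mod 64 = 33.

Final answer: 33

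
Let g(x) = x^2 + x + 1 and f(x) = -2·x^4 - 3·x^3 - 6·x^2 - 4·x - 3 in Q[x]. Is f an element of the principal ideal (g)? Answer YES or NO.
In Q[x] the ideal (g) consists of all multiples of g, so f ∈ (g) iff g | f, i.e. iff the remainder of f on division by g is 0. Divide f by g (g is monic, so eliminate the leading term of the running remainder at each step):
  leading term -2·x^4: subtract (-2·x^2)·g(x) = -2·x^4 - 2·x^3 - 2·x^2, leaving -x^3 - 4·x^2 - 4·x - 3
  leading term -x^3: subtract (-x)·g(x) = -x^3 - x^2 - x, leaving -3·x^2 - 3·x - 3
  leading term -3·x^2: subtract (-3)·g(x) = -3·x^2 - 3·x - 3, leaving 0
The remainder is 0, so f(x) = g(x) · h(x) with h(x) = -2·x^2 - x - 3. Hence g | f, i.e. f ∈ (g).

Final answer: YES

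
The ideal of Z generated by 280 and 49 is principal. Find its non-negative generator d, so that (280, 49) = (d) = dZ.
In the PID Z, (a, b) is generated by gcd(a, b). Compute gcd(280, 49) with the extended Euclidean algorithm, tracking rows (r, s, t) with s·280 + t·49 = r:
  row A: (280, 1, 0)   [1·280 + 0·49 = 280]
  row B: (49, 0, 1)   [0·280 + 1·49 = 49]
  280 = 5·49 + 35   → row C = row A − 5·row B = (35, 1, −5)   [check: 1·280 − 5·49 = 35]
  49 = 1·35 + 14   → row D = row B − 1·row C = (14, −1, 6)   [check: −1·280 + 6·49 = 14]
  35 = 2·14 + 7   → row E = row C − 2·row D = (7, 3, −17)   [check: 3·280 − 17·49 = 7]
  14 = 2·7 + 0   → remainder 0, stop. gcd = 7 (last nonzero row E).
So gcd(280, 49) = 7, with Bézout identity 3·280 − 17·49 = 7. Containment (⊇): the Bézout identity exhibits 7 as an element of (280, 49), giving (7) ⊆ (280, 49). Containment (⊆): since 7 | 280 and 7 | 49 (280 = 7·40, 49 = 7·7), every Z-linear combination of 280 and 49 is divisible by 7, so (280, 49) ⊆ (7). Therefore (280, 49) = (7), d = 7.

Final answer: (280, 49) = (7); d = 7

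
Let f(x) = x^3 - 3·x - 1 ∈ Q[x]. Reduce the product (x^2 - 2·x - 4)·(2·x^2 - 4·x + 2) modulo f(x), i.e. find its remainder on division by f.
a · b ≡ 8·x^2 - 10·x - 16 (mod f(x))

First multiply in Q[x] without reducing: a · b = 2·x^4 - 8·x^3 + 2·x^2 + 12·x - 8. Now divide by f(x) = x^3 - 3·x - 1, eliminating the leading term at each step:
  leading term 2·x^4: subtract (2·x)·f(x) = 2·x^4 - 6·x^2 - 2·x, leaving -8·x^3 + 8·x^2 + 14·x - 8
  leading term -8·x^3: subtract (-8)·f(x) = -8·x^3 + 24·x + 8, leaving 8·x^2 - 10·x - 16
The degree is now < 3, so this is the remainder. Hence a · b ≡ 8·x^2 - 10·x - 16 in Q[x]/(f).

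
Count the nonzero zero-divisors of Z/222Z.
In Z/222Z each nonzero element is either a unit (gcd with 222 is 1) or a zero-divisor (gcd > 1). The number of units is φ(222): factorise 222 = 2 · 3 · 37, so φ(222) = (2 − 1) · (3 − 1) · (37 − 1) = 1 · 2 · 36 = 72. The nonzero elements number 222 − 1 = 221. Hence the nonzero zero-divisors number 221 − 72 = 149.

Final answer: Z/222Z has 149 nonzero zero-divisors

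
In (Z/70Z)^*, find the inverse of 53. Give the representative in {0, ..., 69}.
53^(−1) ≡ 37 (mod 70)

Apply the extended Euclidean algorithm to (70, 53), tracking rows (r, s, t) with s·70 + t·53 = r. Each division r_prev = q·r_cur + r_new produces the new row as (previous row) − q·(current row):
  row A: (70, 1, 0)   [1·70 + 0·53 = 70]
  row B: (53, 0, 1)   [0·70 + 1·53 = 53]
  70 = 1·53 + 17   → row C = row A − 1·row B = (17, 1, −1)   [check: 1·70 − 1·53 = 17]
  53 = 3·17 + 2   → row D = row B − 3·row C = (2, −3, 4)   [check: −3·70 + 4·53 = 2]
  17 = 8·2 + 1   → row E = row C − 8·row D = (1, 25, −33)   [check: 25·70 − 33·53 = 1]
  2 = 2·1 + 0   → remainder 0, stop. gcd = 1 (last nonzero row E).
The gcd is 1, so 53 is invertible mod 70. The last nonzero row gives 25·70 − 33·53 = 1, so t = −33. So 53^(−1) ≡ −33 ≡ 37 (mod 70). Verify: 53 · 37 = 1961 ≡ 1 (mod 70). ✓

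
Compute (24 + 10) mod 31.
3

Both summands are already reduced mod 31. 24 + 10 = 34; 34 = 1·31 + 3, so (24 + 10) mod 31 = 3.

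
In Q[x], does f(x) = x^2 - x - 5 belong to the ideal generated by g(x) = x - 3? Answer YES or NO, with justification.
In Q[x] the ideal (g) consists of all multiples of g, so f ∈ (g) iff g | f, i.e. iff the remainder of f on division by g is 0. Divide f by g (g is monic, so eliminate the leading term of the running remainder at each step):
  leading term x^2: subtract (x)·g(x) = x^2 - 3·x, leaving 2·x - 5
  leading term 2·x: subtract (2)·g(x) = 2·x - 6, leaving 1
The remainder r(x) = 1 ≠ 0 (and deg r < deg g), so g ∤ f, i.e. f ∉ (g).

Final answer: NO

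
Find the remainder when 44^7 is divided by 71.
Use repeated squaring. Binary(7) = 111. Walk through the bits of the exponent 7 left-to-right: at each bit after the leading one, square the running value, then multiply by 44 if the bit is 1 (always reducing mod 71):
  bit 1 = 1 (leading): start with 44.
  bit 2 = 1: square 44^2 = 1936 ≡ 19; bit is 1, so multiply 19·44 = 836 ≡ 55 (mod 71).
  bit 3 = 1: square 55^2 = 3025 ≡ 43; bit is 1, so multiply 43·44 = 1892 ≡ 46 (mod 71).
Final value: 44^7 ≡ 46 (mod 71).

Final answer: 46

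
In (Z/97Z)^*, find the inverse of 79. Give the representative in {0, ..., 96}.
79^(−1) ≡ 70 (mod 97)

Apply the extended Euclidean algorithm to (97, 79), tracking rows (r, s, t) with s·97 + t·79 = r. Each division r_prev = q·r_cur + r_new produces the new row as (previous row) − q·(current row):
  row A: (97, 1, 0)   [1·97 + 0·79 = 97]
  row B: (79, 0, 1)   [0·97 + 1·79 = 79]
  97 = 1·79 + 18   → row C = row A − 1·row B = (18, 1, −1)   [check: 1·97 − 1·79 = 18]
  79 = 4·18 + 7   → row D = row B − 4·row C = (7, −4, 5)   [check: −4·97 + 5·79 = 7]
  18 = 2·7 + 4   → row E = row C − 2·row D = (4, 9, −11)   [check: 9·97 − 11·79 = 4]
  7 = 1·4 + 3   → row F = row D − 1·row E = (3, −13, 16)   [check: −13·97 + 16·79 = 3]
  4 = 1·3 + 1   → row G = row E − 1·row F = (1, 22, −27)   [check: 22·97 − 27·79 = 1]
  3 = 3·1 + 0   → remainder 0, stop. gcd = 1 (last nonzero row G).
The gcd is 1, so 79 is invertible mod 97. The last nonzero row gives 22·97 − 27·79 = 1, so t = −27. So 79^(−1) ≡ −27 ≡ 70 (mod 97). Verify: 79 · 70 = 5530 ≡ 1 (mod 97). ✓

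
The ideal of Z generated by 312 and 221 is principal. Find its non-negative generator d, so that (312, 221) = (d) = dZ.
In the PID Z, (a, b) is generated by gcd(a, b). Compute gcd(312, 221) with the extended Euclidean algorithm, tracking rows (r, s, t) with s·312 + t·221 = r:
  row A: (312, 1, 0)   [1·312 + 0·221 = 312]
  row B: (221, 0, 1)   [0·312 + 1·221 = 221]
  312 = 1·221 + 91   → row C = row A − 1·row B = (91, 1, −1)   [check: 1·312 − 1·221 = 91]
  221 = 2·91 + 39   → row D = row B − 2·row C = (39, −2, 3)   [check: −2·312 + 3·221 = 39]
  91 = 2·39 + 13   → row E = row C − 2·row D = (13, 5, −7)   [check: 5·312 − 7·221 = 13]
  39 = 3·13 + 0   → remainder 0, stop. gcd = 13 (last nonzero row E).
So gcd(312, 221) = 13, with Bézout identity 5·312 − 7·221 = 13. Containment (⊇): the Bézout identity exhibits 13 as an element of (312, 221), giving (13) ⊆ (312, 221). Containment (⊆): since 13 | 312 and 13 | 221 (312 = 13·24, 221 = 13·17), every Z-linear combination of 312 and 221 is divisible by 13, so (312, 221) ⊆ (13). Therefore (312, 221) = (13), d = 13.

Final answer: (312, 221) = (13); d = 13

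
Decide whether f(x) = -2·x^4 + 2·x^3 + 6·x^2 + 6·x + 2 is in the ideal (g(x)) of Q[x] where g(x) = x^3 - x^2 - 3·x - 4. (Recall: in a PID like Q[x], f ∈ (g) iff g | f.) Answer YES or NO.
NO

In Q[x] the ideal (g) consists of all multiples of g, so f ∈ (g) iff g | f, i.e. iff the remainder of f on division by g is 0. Divide f by g (g is monic, so eliminate the leading term of the running remainder at each step):
  leading term -2·x^4: subtract (-2·x)·g(x) = -2·x^4 + 2·x^3 + 6·x^2 + 8·x, leaving 2 - 2·x
The remainder r(x) = 2 - 2·x ≠ 0 (and deg r < deg g), so g ∤ f, i.e. f ∉ (g).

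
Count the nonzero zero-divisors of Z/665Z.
Z/665Z has 232 nonzero zero-divisors

In Z/665Z each nonzero element is either a unit (gcd with 665 is 1) or a zero-divisor (gcd > 1). The number of units is φ(665): factorise 665 = 5 · 7 · 19, so φ(665) = (5 − 1) · (7 − 1) · (19 − 1) = 4 · 6 · 18 = 432. The nonzero elements number 665 − 1 = 664. Hence the nonzero zero-divisors number 664 − 432 = 232.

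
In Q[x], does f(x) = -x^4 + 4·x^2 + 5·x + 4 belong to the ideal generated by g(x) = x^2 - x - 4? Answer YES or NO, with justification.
In Q[x] the ideal (g) consists of all multiples of g, so f ∈ (g) iff g | f, i.e. iff the remainder of f on division by g is 0. Divide f by g (g is monic, so eliminate the leading term of the running remainder at each step):
  leading term -x^4: subtract (-x^2)·g(x) = -x^4 + x^3 + 4·x^2, leaving -x^3 + 5·x + 4
  leading term -x^3: subtract (-x)·g(x) = -x^3 + x^2 + 4·x, leaving -x^2 + x + 4
  leading term -x^2: subtract (-1)·g(x) = -x^2 + x + 4, leaving 0
The remainder is 0, so f(x) = g(x) · h(x) with h(x) = -x^2 - x - 1. Hence g | f, i.e. f ∈ (g).

Final answer: YES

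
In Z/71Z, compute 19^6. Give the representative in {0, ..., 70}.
Use repeated squaring. Binary(6) = 110. Walk through the bits of the exponent 6 left-to-right: at each bit after the leading one, square the running value, then multiply by 19 if the bit is 1 (always reducing mod 71):
  bit 1 = 1 (leading): start with 19.
  bit 2 = 1: square 19^2 = 361 ≡ 6; bit is 1, so multiply 6·19 = 114 ≡ 43 (mod 71).
  bit 3 = 0: square 43^2 = 1849 ≡ 3 (mod 71).
Final value: 19^6 ≡ 3 (mod 71).

Final answer: 3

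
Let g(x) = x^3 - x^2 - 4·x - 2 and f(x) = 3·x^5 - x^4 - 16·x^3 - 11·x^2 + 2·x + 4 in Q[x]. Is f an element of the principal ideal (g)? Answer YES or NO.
In Q[x] the ideal (g) consists of all multiples of g, so f ∈ (g) iff g | f, i.e. iff the remainder of f on division by g is 0. Divide f by g (g is monic, so eliminate the leading term of the running remainder at each step):
  leading term 3·x^5: subtract (3·x^2)·g(x) = 3·x^5 - 3·x^4 - 12·x^3 - 6·x^2, leaving 2·x^4 - 4·x^3 - 5·x^2 + 2·x + 4
  leading term 2·x^4: subtract (2·x)·g(x) = 2·x^4 - 2·x^3 - 8·x^2 - 4·x, leaving -2·x^3 + 3·x^2 + 6·x + 4
  leading term -2·x^3: subtract (-2)·g(x) = -2·x^3 + 2·x^2 + 8·x + 4, leaving x^2 - 2·x
The remainder r(x) = x^2 - 2·x ≠ 0 (and deg r < deg g), so g ∤ f, i.e. f ∉ (g).

Final answer: NO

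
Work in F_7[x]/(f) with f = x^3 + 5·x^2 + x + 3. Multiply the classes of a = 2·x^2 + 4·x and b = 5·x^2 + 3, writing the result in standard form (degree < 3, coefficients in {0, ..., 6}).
Multiply as integer polynomials: a · b = 10·x^4 + 20·x^3 + 6·x^2 + 12·x. Reducing coefficients mod 7: a · b ≡ 3·x^4 + 6·x^3 + 6·x^2 + 5·x. Now divide by f(x) = x^3 + 5·x^2 + x + 3 in F_7[x], eliminating the leading term at each step:
  leading term 3·x^4: subtract (3·x)·f(x) = 3·x^4 + x^3 + 3·x^2 + 2·x, leaving 5·x^3 + 3·x^2 + 3·x (coefficients mod 7)
  leading term 5·x^3: subtract (5)·f(x) = 5·x^3 + 4·x^2 + 5·x + 1, leaving 6·x^2 + 5·x + 6 (coefficients mod 7)
The degree is now < 3, so this is the remainder. Hence a · b ≡ 6·x^2 + 5·x + 6 in F_7[x]/(f).

Final answer: a · b ≡ 6·x^2 + 5·x + 6 (mod f(x))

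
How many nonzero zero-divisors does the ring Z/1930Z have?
In Z/1930Z each nonzero element is either a unit (gcd with 1930 is 1) or a zero-divisor (gcd > 1). The number of units is φ(1930): factorise 1930 = 2 · 5 · 193, so φ(1930) = (2 − 1) · (5 − 1) · (193 − 1) = 1 · 4 · 192 = 768. The nonzero elements number 1930 − 1 = 1929. Hence the nonzero zero-divisors number 1929 − 768 = 1161.

Final answer: Z/1930Z has 1161 nonzero zero-divisors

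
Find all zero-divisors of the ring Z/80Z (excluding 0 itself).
An element a ∈ Z/80Z (with a ≠ 0) is a zero-divisor iff gcd(a, 80) > 1 (because a is a unit precisely when gcd(a, n) = 1, and in Z/nZ every nonzero, non-unit element is a zero-divisor). Scan a = 1, ..., 79 and keep those with gcd(a, 80) > 1:
  gcd(2, 80) = 2, gcd(4, 80) = 4, gcd(5, 80) = 5, gcd(6, 80) = 2, gcd(8, 80) = 8, gcd(10, 80) = 10, gcd(12, 80) = 4, gcd(14, 80) = 2, gcd(15, 80) = 5, gcd(16, 80) = 16, gcd(18, 80) = 2, gcd(20, 80) = 20, gcd(22, 80) = 2, gcd(24, 80) = 8, gcd(25, 80) = 5, gcd(26, 80) = 2, gcd(28, 80) = 4, gcd(30, 80) = 10, gcd(32, 80) = 16, gcd(34, 80) = 2, gcd(35, 80) = 5, gcd(36, 80) = 4, gcd(38, 80) = 2, gcd(40, 80) = 40, gcd(42, 80) = 2, gcd(44, 80) = 4, gcd(45, 80) = 5, gcd(46, 80) = 2, gcd(48, 80) = 16, gcd(50, 80) = 10, gcd(52, 80) = 4, gcd(54, 80) = 2, gcd(55, 80) = 5, gcd(56, 80) = 8, gcd(58, 80) = 2, gcd(60, 80) = 20, gcd(62, 80) = 2, gcd(64, 80) = 16, gcd(65, 80) = 5, gcd(66, 80) = 2, gcd(68, 80) = 4, gcd(70, 80) = 10, gcd(72, 80) = 8, gcd(74, 80) = 2, gcd(75, 80) = 5, gcd(76, 80) = 4, gcd(78, 80) = 2.
All other a ∈ {1, ..., 79} have gcd(a, 80) = 1 and are units. So the nonzero zero-divisors are exactly the 47 values of a appearing in this scan.

Final answer: nonzero zero-divisors of Z/80Z = {2, 4, 5, 6, 8, 10, 12, 14, 15, 16, 18, 20, 22, 24, 25, 26, 28, 30, 32, 34, 35, 36, 38, 40, 42, 44, 45, 46, 48, 50, 52, 54, 55, 56, 58, 60, 62, 64, 65, 66, 68, 70, 72, 74, 75, 76, 78}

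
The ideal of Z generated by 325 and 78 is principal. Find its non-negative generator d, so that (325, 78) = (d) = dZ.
(325, 78) = (13); d = 13

In the PID Z, (a, b) is generated by gcd(a, b). Compute gcd(325, 78) with the extended Euclidean algorithm, tracking rows (r, s, t) with s·325 + t·78 = r:
  row A: (325, 1, 0)   [1·325 + 0·78 = 325]
  row B: (78, 0, 1)   [0·325 + 1·78 = 78]
  325 = 4·78 + 13   → row C = row A − 4·row B = (13, 1, −4)   [check: 1·325 − 4·78 = 13]
  78 = 6·13 + 0   → remainder 0, stop. gcd = 13 (last nonzero row C).
So gcd(325, 78) = 13, with Bézout identity 1·325 − 4·78 = 13. Containment (⊇): the Bézout identity exhibits 13 as an element of (325, 78), giving (13) ⊆ (325, 78). Containment (⊆): since 13 | 325 and 13 | 78 (325 = 13·25, 78 = 13·6), every Z-linear combination of 325 and 78 is divisible by 13, so (325, 78) ⊆ (13). Therefore (325, 78) = (13), d = 13.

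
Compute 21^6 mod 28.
21

Use repeated squaring. Binary(6) = 110. Walk through the bits of the exponent 6 left-to-right: at each bit after the leading one, square the running value, then multiply by 21 if the bit is 1 (always reducing mod 28):
  bit 1 = 1 (leading): start with 21.
  bit 2 = 1: square 21^2 = 441 ≡ 21; bit is 1, so multiply 21·21 = 441 ≡ 21 (mod 28).
  bit 3 = 0: square 21^2 = 441 ≡ 21 (mod 28).
Final value: 21^6 ≡ 21 (mod 28).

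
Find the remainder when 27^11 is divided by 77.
27

Use repeated squaring. Binary(11) = 1011. Walk through the bits of the exponent 11 left-to-right: at each bit after the leading one, square the running value, then multiply by 27 if the bit is 1 (always reducing mod 77):
  bit 1 = 1 (leading): start with 27.
  bit 2 = 0: square 27^2 = 729 ≡ 36 (mod 77).
  bit 3 = 1: square 36^2 = 1296 ≡ 64; bit is 1, so multiply 64·27 = 1728 ≡ 34 (mod 77).
  bit 4 = 1: square 34^2 = 1156 ≡ 1; bit is 1, so multiply 1·27 = 27 (mod 77).
Final value: 27^11 ≡ 27 (mod 77).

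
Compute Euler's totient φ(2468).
φ is multiplicative, with φ(p^e) = p^e − p^(e−1). Factorise 2468 = 2^2 · 617. Then
  φ(2468) = (2^2 − 2^1) · (617 − 1) = 2 · 616 = 1232.

Final answer: φ(2468) = 1232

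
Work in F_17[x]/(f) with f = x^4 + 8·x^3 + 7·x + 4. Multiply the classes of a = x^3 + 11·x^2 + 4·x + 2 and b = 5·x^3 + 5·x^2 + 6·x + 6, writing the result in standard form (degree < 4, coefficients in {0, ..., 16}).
Multiply as integer polynomials: a · b = 5·x^6 + 60·x^5 + 81·x^4 + 102·x^3 + 100·x^2 + 36·x + 12. Reducing coefficients mod 17: a · b ≡ 5·x^6 + 9·x^5 + 13·x^4 + 15·x^2 + 2·x + 12. Now divide by f(x) = x^4 + 8·x^3 + 7·x + 4 in F_17[x], eliminating the leading term at each step:
  leading term 5·x^6: subtract (5·x^2)·f(x) = 5·x^6 + 6·x^5 + x^3 + 3·x^2, leaving 3·x^5 + 13·x^4 + 16·x^3 + 12·x^2 + 2·x + 12 (coefficients mod 17)
  leading term 3·x^5: subtract (3·x)·f(x) = 3·x^5 + 7·x^4 + 4·x^2 + 12·x, leaving 6·x^4 + 16·x^3 + 8·x^2 + 7·x + 12 (coefficients mod 17)
  leading term 6·x^4: subtract (6)·f(x) = 6·x^4 + 14·x^3 + 8·x + 7, leaving 2·x^3 + 8·x^2 + 16·x + 5 (coefficients mod 17)
The degree is now < 4, so this is the remainder. Hence a · b ≡ 2·x^3 + 8·x^2 + 16·x + 5 in F_17[x]/(f).

Final answer: a · b ≡ 2·x^3 + 8·x^2 + 16·x + 5 (mod f(x))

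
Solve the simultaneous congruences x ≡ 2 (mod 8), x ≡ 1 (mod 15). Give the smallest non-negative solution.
x ≡ 106 (mod 120); the representative in [0, 120) is 106

The moduli 8, 15 are pairwise coprime, so by the CRT there is a unique solution mod 8·15 = 120.
Solve by successive substitution. Start with x ≡ 2 (mod 8).
  Combine with x ≡ 1 (mod 15): write x = 2 + 8·t and require 2 + 8·t ≡ 1 (mod 15), i.e. 8·t ≡ 1 − 2 ≡ 14 (mod 15). Since 8^(−1) ≡ 2 (mod 15), t ≡ 2·14 ≡ 13 (mod 15). So x ≡ 2 + 8·13 = 106 (mod 120).
Unique solution in [0, 120): x = 106.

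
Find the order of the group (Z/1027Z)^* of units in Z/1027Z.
|(Z/1027Z)^*| = 936

(Z/1027Z)^* consists of the classes a with gcd(a, 1027) = 1, so its order is φ(1027). φ is multiplicative, with φ(p^e) = p^e − p^(e−1). Factorise 1027 = 13 · 79. Then
  φ(1027) = (13 − 1) · (79 − 1) = 12 · 78 = 936.
Thus |(Z/1027Z)^*| = 936.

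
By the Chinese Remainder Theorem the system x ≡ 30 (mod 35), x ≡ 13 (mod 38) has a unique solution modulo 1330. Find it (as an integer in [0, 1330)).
x ≡ 1115 (mod 1330); the representative in [0, 1330) is 1115

The moduli 35, 38 are pairwise coprime, so by the CRT there is a unique solution mod 35·38 = 1330.
Solve by successive substitution. Start with x ≡ 30 (mod 35).
  Combine with x ≡ 13 (mod 38): write x = 30 + 35·t and require 30 + 35·t ≡ 13 (mod 38), i.e. 35·t ≡ 13 − 30 ≡ 21 (mod 38). Since 35^(−1) ≡ 25 (mod 38), t ≡ 25·21 ≡ 31 (mod 38). So x ≡ 30 + 35·31 = 1115 (mod 1330).
Unique solution in [0, 1330): x = 1115.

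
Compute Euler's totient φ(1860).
φ(1860) = 480

φ is multiplicative, with φ(p^e) = p^e − p^(e−1). Factorise 1860 = 2^2 · 3 · 5 · 31. Then
  φ(1860) = (2^2 − 2^1) · (3 − 1) · (5 − 1) · (31 − 1) = 2 · 2 · 4 · 30 = 480.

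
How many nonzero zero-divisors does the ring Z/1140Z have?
Z/1140Z has 851 nonzero zero-divisors

In Z/1140Z each nonzero element is either a unit (gcd with 1140 is 1) or a zero-divisor (gcd > 1). The number of units is φ(1140): factorise 1140 = 2^2 · 3 · 5 · 19, so φ(1140) = (2^2 − 2^1) · (3 − 1) · (5 − 1) · (19 − 1) = 2 · 2 · 4 · 18 = 288. The nonzero elements number 1140 − 1 = 1139. Hence the nonzero zero-divisors number 1139 − 288 = 851.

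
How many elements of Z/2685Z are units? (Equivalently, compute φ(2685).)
Z/2685Z has φ(2685) = 1424 units

An element a ∈ Z/2685Z is a unit iff gcd(a, 2685) = 1, so the number of units is φ(2685). φ is multiplicative, with φ(p^e) = p^e − p^(e−1). Factorise 2685 = 3 · 5 · 179. Then
  φ(2685) = (3 − 1) · (5 − 1) · (179 − 1) = 2 · 4 · 178 = 1424.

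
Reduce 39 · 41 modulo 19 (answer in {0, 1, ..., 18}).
3

Reduce the factors first: 39 ≡ 1, 41 ≡ 3 (mod 19), so 39 · 41 ≡ 1 · 3 (mod 19). 1 · 3 = 3. Dividing by 19: 3 = 0·19 + 3. So (39 · 41) mod 19 = 3.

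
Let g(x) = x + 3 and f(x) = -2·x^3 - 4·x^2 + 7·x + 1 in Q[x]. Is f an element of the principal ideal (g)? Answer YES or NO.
In Q[x] the ideal (g) consists of all multiples of g, so f ∈ (g) iff g | f, i.e. iff the remainder of f on division by g is 0. Divide f by g (g is monic, so eliminate the leading term of the running remainder at each step):
  leading term -2·x^3: subtract (-2·x^2)·g(x) = -2·x^3 - 6·x^2, leaving 2·x^2 + 7·x + 1
  leading term 2·x^2: subtract (2·x)·g(x) = 2·x^2 + 6·x, leaving x + 1
  leading term x: subtract (1)·g(x) = x + 3, leaving -2
The remainder r(x) = -2 ≠ 0 (and deg r < deg g), so g ∤ f, i.e. f ∉ (g).

Final answer: NO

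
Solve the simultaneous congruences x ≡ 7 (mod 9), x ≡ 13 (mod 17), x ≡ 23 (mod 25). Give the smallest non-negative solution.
The moduli 9, 17, 25 are pairwise coprime, so by the CRT there is a unique solution mod 9·17·25 = 3825.
Solve by successive substitution. Start with x ≡ 7 (mod 9).
  Combine with x ≡ 13 (mod 17): write x = 7 + 9·t and require 7 + 9·t ≡ 13 (mod 17), i.e. 9·t ≡ 13 − 7 ≡ 6 (mod 17). Since 9^(−1) ≡ 2 (mod 17), t ≡ 2·6 ≡ 12 (mod 17). So x ≡ 7 + 9·12 = 115 (mod 153).
  Combine with x ≡ 23 (mod 25): write x = 115 + 153·t and require 115 + 153·t ≡ 23 (mod 25), i.e. 153·t ≡ 23 − 115 ≡ 8 (mod 25). Since 153^(−1) ≡ 17 (mod 25) (153 ≡ 3 (mod 25)), t ≡ 17·8 ≡ 11 (mod 25). So x ≡ 115 + 153·11 = 1798 (mod 3825).
Unique solution in [0, 3825): x = 1798.

Final answer: x ≡ 1798 (mod 3825); the representative in [0, 3825) is 1798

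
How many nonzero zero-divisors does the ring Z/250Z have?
Z/250Z has 149 nonzero zero-divisors

In Z/250Z each nonzero element is either a unit (gcd with 250 is 1) or a zero-divisor (gcd > 1). The number of units is φ(250): factorise 250 = 2 · 5^3, so φ(250) = (2 − 1) · (5^3 − 5^2) = 1 · 100 = 100. The nonzero elements number 250 − 1 = 249. Hence the nonzero zero-divisors number 249 − 100 = 149.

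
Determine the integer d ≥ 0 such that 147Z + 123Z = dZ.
(147, 123) = (3); d = 3

In the PID Z, (a, b) is generated by gcd(a, b). Compute gcd(147, 123) with the extended Euclidean algorithm, tracking rows (r, s, t) with s·147 + t·123 = r:
  row A: (147, 1, 0)   [1·147 + 0·123 = 147]
  row B: (123, 0, 1)   [0·147 + 1·123 = 123]
  147 = 1·123 + 24   → row C = row A − 1·row B = (24, 1, −1)   [check: 1·147 − 1·123 = 24]
  123 = 5·24 + 3   → row D = row B − 5·row C = (3, −5, 6)   [check: −5·147 + 6·123 = 3]
  24 = 8·3 + 0   → remainder 0, stop. gcd = 3 (last nonzero row D).
So gcd(147, 123) = 3, with Bézout identity −5·147 + 6·123 = 3. Containment (⊇): the Bézout identity exhibits 3 as an element of (147, 123), giving (3) ⊆ (147, 123). Containment (⊆): since 3 | 147 and 3 | 123 (147 = 3·49, 123 = 3·41), every Z-linear combination of 147 and 123 is divisible by 3, so (147, 123) ⊆ (3). Therefore (147, 123) = (3), d = 3.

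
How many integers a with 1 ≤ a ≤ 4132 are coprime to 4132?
The number of a ∈ {1, ..., 4132} with gcd(a, 4132) = 1 is by definition Euler's totient φ(4132). φ is multiplicative, with φ(p^e) = p^e − p^(e−1). Factorise 4132 = 2^2 · 1033. Then
  φ(4132) = (2^2 − 2^1) · (1033 − 1) = 2 · 1032 = 2064.
So there are 2064 such integers.

Final answer: 2064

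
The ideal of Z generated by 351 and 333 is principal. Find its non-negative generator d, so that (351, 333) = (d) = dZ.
In the PID Z, (a, b) is generated by gcd(a, b). Compute gcd(351, 333) with the extended Euclidean algorithm, tracking rows (r, s, t) with s·351 + t·333 = r:
  row A: (351, 1, 0)   [1·351 + 0·333 = 351]
  row B: (333, 0, 1)   [0·351 + 1·333 = 333]
  351 = 1·333 + 18   → row C = row A − 1·row B = (18, 1, −1)   [check: 1·351 − 1·333 = 18]
  333 = 18·18 + 9   → row D = row B − 18·row C = (9, −18, 19)   [check: −18·351 + 19·333 = 9]
  18 = 2·9 + 0   → remainder 0, stop. gcd = 9 (last nonzero row D).
So gcd(351, 333) = 9, with Bézout identity −18·351 + 19·333 = 9. Containment (⊇): the Bézout identity exhibits 9 as an element of (351, 333), giving (9) ⊆ (351, 333). Containment (⊆): since 9 | 351 and 9 | 333 (351 = 9·39, 333 = 9·37), every Z-linear combination of 351 and 333 is divisible by 9, so (351, 333) ⊆ (9). Therefore (351, 333) = (9), d = 9.

Final answer: (351, 333) = (9); d = 9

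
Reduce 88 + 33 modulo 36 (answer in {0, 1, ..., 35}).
13

Reduce the summands first: 88 ≡ 16 (mod 36), so 88 + 33 ≡ 16 + 33 (mod 36). 16 + 33 = 49; 49 = 1·36 + 13, so (88 + 33) mod 36 = 13.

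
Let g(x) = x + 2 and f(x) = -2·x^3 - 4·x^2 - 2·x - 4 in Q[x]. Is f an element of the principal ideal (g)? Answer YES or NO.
In Q[x] the ideal (g) consists of all multiples of g, so f ∈ (g) iff g | f, i.e. iff the remainder of f on division by g is 0. Divide f by g (g is monic, so eliminate the leading term of the running remainder at each step):
  leading term -2·x^3: subtract (-2·x^2)·g(x) = -2·x^3 - 4·x^2, leaving -2·x - 4
  leading term -2·x: subtract (-2)·g(x) = -2·x - 4, leaving 0
The remainder is 0, so f(x) = g(x) · h(x) with h(x) = -2·x^2 - 2. Hence g | f, i.e. f ∈ (g).

Final answer: YES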